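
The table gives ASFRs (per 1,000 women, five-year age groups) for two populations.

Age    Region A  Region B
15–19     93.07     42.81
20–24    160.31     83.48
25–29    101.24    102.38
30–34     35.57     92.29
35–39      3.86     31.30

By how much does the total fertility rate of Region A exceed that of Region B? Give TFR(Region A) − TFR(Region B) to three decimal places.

0.209

Region A:
  Sum of ASFRs = 93.07 + 160.31 + 101.24 + 35.57 + 3.86 = 394.05
  TFR = 5 × 394.05 / 1000 = 1.97025
Region B:
  Sum of ASFRs = 42.81 + 83.48 + 102.38 + 92.29 + 31.30 = 352.26
  TFR = 5 × 352.26 / 1000 = 1.7613
Difference = 1.97025 − 1.7613 = 0.20895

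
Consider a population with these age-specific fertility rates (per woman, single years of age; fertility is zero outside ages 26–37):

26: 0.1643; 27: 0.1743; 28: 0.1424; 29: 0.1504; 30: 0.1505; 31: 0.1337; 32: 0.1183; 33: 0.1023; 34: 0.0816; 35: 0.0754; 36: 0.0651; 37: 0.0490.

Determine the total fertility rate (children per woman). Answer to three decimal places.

Sum of ASFRs = 0.1643 + 0.1743 + 0.1424 + 0.1504 + 0.1505 + 0.1337 + 0.1183 + 0.1023 + 0.0816 + 0.0754 + 0.0651 + 0.0490 = 1.4073
TFR = 1.4073

1.407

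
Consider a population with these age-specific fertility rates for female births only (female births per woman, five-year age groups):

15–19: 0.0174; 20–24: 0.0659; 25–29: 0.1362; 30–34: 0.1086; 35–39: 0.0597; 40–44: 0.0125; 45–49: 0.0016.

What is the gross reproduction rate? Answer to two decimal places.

Sum of female ASFRs = 0.0174 + 0.0659 + 0.1362 + 0.1086 + 0.0597 + 0.0125 + 0.0016 = 0.4019
GRR = 5 × 0.4019 = 2.0095

2.01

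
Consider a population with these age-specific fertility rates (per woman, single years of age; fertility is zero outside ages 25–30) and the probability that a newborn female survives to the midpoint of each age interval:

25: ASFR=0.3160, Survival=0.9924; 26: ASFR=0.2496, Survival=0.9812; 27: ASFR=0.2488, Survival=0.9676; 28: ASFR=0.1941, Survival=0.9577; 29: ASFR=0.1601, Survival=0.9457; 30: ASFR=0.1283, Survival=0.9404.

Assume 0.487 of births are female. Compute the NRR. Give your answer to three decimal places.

0.612

Proportion female at birth = 0.487.
Weighting each age-specific rate by interval width and survival:
  25: 1 × 0.3160 × 0.9924 = 0.31360
  26: 1 × 0.2496 × 0.9812 = 0.24491
  27: 1 × 0.2488 × 0.9676 = 0.24074
  28: 1 × 0.1941 × 0.9577 = 0.18589
  29: 1 × 0.1601 × 0.9457 = 0.15141
  30: 1 × 0.1283 × 0.9404 = 0.12065
Sum = 1.25720
NRR = 0.487 × 1.25720 = 0.61226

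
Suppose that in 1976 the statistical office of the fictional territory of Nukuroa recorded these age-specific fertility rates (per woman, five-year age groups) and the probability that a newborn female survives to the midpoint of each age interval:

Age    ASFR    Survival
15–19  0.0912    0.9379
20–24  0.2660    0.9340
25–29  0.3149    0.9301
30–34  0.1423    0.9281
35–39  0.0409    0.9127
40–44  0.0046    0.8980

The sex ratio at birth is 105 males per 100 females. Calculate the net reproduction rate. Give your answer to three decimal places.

Proportion female at birth = 100 / (100 + 105) = 0.48780.
Survival-weighted fertility by age (5·fₓ·Sₓ):
  15–19: 5 × 0.0912 × 0.9379 = 0.42768
  20–24: 5 × 0.2660 × 0.9340 = 1.24222
  25–29: 5 × 0.3149 × 0.9301 = 1.46444
  30–34: 5 × 0.1423 × 0.9281 = 0.66034
  35–39: 5 × 0.0409 × 0.9127 = 0.18665
  40–44: 5 × 0.0046 × 0.8980 = 0.02065
Sum = 4.00198
NRR = 0.48780 × 4.00198 = 1.95217

1.952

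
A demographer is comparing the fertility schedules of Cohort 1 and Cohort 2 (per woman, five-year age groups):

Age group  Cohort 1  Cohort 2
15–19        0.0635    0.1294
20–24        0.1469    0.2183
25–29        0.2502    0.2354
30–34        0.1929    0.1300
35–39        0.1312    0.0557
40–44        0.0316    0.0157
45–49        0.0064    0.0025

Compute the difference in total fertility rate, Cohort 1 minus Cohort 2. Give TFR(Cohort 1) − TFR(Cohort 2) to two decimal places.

Cohort 1:
  Sum of ASFRs = 0.0635 + 0.1469 + 0.2502 + 0.1929 + 0.1312 + 0.0316 + 0.0064 = 0.8227
  TFR = 5 × 0.8227 = 4.1135
Cohort 2:
  Sum of ASFRs = 0.1294 + 0.2183 + 0.2354 + 0.1300 + 0.0557 + 0.0157 + 0.0025 = 0.7870
  TFR = 5 × 0.7870 = 3.935
Difference = 4.1135 − 3.935 = 0.1785

0.18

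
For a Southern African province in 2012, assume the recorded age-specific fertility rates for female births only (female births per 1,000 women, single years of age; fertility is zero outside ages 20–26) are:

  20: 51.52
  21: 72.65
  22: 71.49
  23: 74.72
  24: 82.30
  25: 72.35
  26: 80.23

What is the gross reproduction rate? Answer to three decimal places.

0.505

Sum of female ASFRs = 51.52 + 72.65 + 71.49 + 74.72 + 82.30 + 72.35 + 80.23 = 505.26
GRR = 505.26 / 1000 = 0.50526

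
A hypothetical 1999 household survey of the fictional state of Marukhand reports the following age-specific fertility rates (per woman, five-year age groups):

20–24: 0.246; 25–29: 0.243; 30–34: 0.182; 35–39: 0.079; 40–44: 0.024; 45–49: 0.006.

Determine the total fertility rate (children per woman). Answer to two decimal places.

Sum of ASFRs = 0.246 + 0.243 + 0.182 + 0.079 + 0.024 + 0.006 = 0.780
TFR = 5 × 0.780 = 3.9

3.90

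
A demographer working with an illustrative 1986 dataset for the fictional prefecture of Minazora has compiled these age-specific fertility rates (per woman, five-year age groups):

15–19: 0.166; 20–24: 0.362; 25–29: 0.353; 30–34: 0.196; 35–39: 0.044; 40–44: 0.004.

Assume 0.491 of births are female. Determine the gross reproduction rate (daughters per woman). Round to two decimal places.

2.76

Proportion female at birth = 0.491.
Sum of ASFRs = 0.166 + 0.362 + 0.353 + 0.196 + 0.044 + 0.004 = 1.125
TFR = 5 × 1.125 = 5.625
GRR = 0.491 × 5.625 = 2.76188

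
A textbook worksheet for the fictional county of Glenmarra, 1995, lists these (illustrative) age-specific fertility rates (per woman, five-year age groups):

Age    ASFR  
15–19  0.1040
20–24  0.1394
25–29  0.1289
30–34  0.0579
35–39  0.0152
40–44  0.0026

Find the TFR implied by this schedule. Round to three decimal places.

2.240

Sum of ASFRs = 0.1040 + 0.1394 + 0.1289 + 0.0579 + 0.0152 + 0.0026 = 0.4480
TFR = 5 × 0.4480 = 2.24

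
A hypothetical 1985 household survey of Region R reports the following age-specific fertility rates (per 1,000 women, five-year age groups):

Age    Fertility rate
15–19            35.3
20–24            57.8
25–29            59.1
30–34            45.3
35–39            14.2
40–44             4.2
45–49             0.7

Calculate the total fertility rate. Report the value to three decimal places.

1.083

Sum of ASFRs = 35.3 + 57.8 + 59.1 + 45.3 + 14.2 + 4.2 + 0.7 = 216.6
TFR = 5 × 216.6 / 1000 = 1.083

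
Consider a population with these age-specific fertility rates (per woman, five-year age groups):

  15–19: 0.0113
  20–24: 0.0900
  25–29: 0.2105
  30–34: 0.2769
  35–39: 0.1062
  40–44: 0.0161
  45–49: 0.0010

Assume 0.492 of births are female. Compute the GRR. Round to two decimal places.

1.75

Proportion female at birth = 0.492.
Sum of ASFRs = 0.0113 + 0.0900 + 0.2105 + 0.2769 + 0.1062 + 0.0161 + 0.0010 = 0.7120
TFR = 5 × 0.7120 = 3.56
GRR = 0.492 × 3.56 = 1.75152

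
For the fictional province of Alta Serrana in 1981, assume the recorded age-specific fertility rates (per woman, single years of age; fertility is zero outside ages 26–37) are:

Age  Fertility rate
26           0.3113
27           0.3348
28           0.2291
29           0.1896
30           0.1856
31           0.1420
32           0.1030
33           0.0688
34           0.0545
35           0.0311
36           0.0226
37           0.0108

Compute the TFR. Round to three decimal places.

Sum of ASFRs = 0.3113 + 0.3348 + 0.2291 + 0.1896 + 0.1856 + 0.1420 + 0.1030 + 0.0688 + 0.0545 + 0.0311 + 0.0226 + 0.0108 = 1.6832
TFR = 1.6832

1.683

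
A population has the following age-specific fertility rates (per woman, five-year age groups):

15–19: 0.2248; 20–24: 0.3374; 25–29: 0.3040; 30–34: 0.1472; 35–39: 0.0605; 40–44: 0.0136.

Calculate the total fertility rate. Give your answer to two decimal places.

5.44

Sum of ASFRs = 0.2248 + 0.3374 + 0.3040 + 0.1472 + 0.0605 + 0.0136 = 1.0875
TFR = 5 × 1.0875 = 5.4375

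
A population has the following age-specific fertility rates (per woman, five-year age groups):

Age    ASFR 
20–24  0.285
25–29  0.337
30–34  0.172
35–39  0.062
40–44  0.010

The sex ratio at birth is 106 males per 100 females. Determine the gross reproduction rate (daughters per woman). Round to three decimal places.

Proportion female at birth = 100 / (100 + 106) = 0.48544.
Sum of ASFRs = 0.285 + 0.337 + 0.172 + 0.062 + 0.010 = 0.866
TFR = 5 × 0.866 = 4.33
GRR = 0.48544 × 4.33 = 2.10196

2.102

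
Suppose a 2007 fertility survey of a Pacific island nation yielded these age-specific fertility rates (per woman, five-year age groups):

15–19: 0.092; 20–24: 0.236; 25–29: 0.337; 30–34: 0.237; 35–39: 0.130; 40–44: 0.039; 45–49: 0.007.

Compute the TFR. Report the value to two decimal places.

5.39

Sum of ASFRs = 0.092 + 0.236 + 0.337 + 0.237 + 0.130 + 0.039 + 0.007 = 1.078
TFR = 5 × 1.078 = 5.39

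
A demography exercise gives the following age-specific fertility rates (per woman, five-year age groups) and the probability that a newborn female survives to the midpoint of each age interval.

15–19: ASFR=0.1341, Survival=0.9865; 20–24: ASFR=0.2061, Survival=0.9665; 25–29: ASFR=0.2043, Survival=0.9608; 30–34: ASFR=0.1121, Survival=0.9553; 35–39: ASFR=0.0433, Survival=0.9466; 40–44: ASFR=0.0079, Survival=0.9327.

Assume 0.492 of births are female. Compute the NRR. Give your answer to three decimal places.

1.681

Proportion female at birth = 0.492.
Per-age-group product (5 × ASFR × survival probability):
  15–19: 5 × 0.1341 × 0.9865 = 0.66145
  20–24: 5 × 0.2061 × 0.9665 = 0.99598
  25–29: 5 × 0.2043 × 0.9608 = 0.98146
  30–34: 5 × 0.1121 × 0.9553 = 0.53545
  35–39: 5 × 0.0433 × 0.9466 = 0.20494
  40–44: 5 × 0.0079 × 0.9327 = 0.03684
Sum = 3.41612
NRR = 0.492 × 3.41612 = 1.68073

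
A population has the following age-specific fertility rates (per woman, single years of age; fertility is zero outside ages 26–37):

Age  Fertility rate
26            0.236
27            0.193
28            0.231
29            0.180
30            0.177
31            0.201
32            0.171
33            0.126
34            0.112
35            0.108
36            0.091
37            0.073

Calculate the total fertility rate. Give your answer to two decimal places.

1.90

Sum of ASFRs = 0.236 + 0.193 + 0.231 + 0.180 + 0.177 + 0.201 + 0.171 + 0.126 + 0.112 + 0.108 + 0.091 + 0.073 = 1.899
TFR = 1.899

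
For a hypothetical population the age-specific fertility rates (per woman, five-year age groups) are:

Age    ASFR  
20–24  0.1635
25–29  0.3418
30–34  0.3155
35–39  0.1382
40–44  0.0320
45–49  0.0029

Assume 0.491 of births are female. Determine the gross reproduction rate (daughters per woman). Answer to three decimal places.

Proportion female at birth = 0.491.
Sum of ASFRs = 0.1635 + 0.3418 + 0.3155 + 0.1382 + 0.0320 + 0.0029 = 0.9939
TFR = 5 × 0.9939 = 4.9695
GRR = 0.491 × 4.9695 = 2.44002

2.440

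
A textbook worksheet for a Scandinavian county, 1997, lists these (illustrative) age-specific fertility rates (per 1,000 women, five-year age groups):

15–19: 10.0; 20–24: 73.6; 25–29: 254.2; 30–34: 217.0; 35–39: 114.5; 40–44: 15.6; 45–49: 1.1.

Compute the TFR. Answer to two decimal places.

Sum of ASFRs = 10.0 + 73.6 + 254.2 + 217.0 + 114.5 + 15.6 + 1.1 = 686.0
TFR = 5 × 686.0 / 1000 = 3.43

3.43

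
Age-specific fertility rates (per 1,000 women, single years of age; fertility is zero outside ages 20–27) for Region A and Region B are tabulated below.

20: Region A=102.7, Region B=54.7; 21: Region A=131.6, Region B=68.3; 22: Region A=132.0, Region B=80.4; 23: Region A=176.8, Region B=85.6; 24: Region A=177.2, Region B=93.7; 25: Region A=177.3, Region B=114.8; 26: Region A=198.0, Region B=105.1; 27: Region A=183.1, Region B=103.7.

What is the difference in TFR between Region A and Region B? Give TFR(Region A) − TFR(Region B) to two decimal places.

Region A:
  Sum of ASFRs = 102.7 + 131.6 + 132.0 + 176.8 + 177.2 + 177.3 + 198.0 + 183.1 = 1278.7
  TFR = 1278.7 / 1000 = 1.2787
Region B:
  Sum of ASFRs = 54.7 + 68.3 + 80.4 + 85.6 + 93.7 + 114.8 + 105.1 + 103.7 = 706.3
  TFR = 706.3 / 1000 = 0.7063
Difference = 1.2787 − 0.7063 = 0.5724

0.57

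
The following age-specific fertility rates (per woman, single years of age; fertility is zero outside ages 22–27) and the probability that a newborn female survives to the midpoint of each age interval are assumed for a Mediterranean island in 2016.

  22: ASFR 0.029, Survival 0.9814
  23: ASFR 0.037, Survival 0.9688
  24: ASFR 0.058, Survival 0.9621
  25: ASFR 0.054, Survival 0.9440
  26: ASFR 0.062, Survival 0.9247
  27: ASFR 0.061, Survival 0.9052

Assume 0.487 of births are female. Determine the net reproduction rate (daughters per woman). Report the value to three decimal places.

Proportion female at birth = 0.487.
Per-age-group product (1 × ASFR × survival probability):
  22: 1 × 0.029 × 0.9814 = 0.02846
  23: 1 × 0.037 × 0.9688 = 0.03585
  24: 1 × 0.058 × 0.9621 = 0.05580
  25: 1 × 0.054 × 0.9440 = 0.05098
  26: 1 × 0.062 × 0.9247 = 0.05733
  27: 1 × 0.061 × 0.9052 = 0.05522
Sum = 0.28364
NRR = 0.487 × 0.28364 = 0.13813
NRR < 1, so the cohort does not fully replace itself.

0.138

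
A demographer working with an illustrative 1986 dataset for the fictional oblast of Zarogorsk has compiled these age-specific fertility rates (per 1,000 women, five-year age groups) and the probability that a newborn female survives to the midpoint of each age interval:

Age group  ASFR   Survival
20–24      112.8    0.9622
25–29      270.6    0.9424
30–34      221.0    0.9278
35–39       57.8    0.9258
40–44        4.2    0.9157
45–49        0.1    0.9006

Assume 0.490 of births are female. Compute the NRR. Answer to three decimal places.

1.534

Proportion female at birth = 0.490.
Each age group contributes 5 × ASFR × survival:
  20–24: 5 × 112.8/1000 × 0.9622 = 0.54268
  25–29: 5 × 270.6/1000 × 0.9424 = 1.27507
  30–34: 5 × 221.0/1000 × 0.9278 = 1.02522
  35–39: 5 × 57.8/1000 × 0.9258 = 0.26756
  40–44: 5 × 4.2/1000 × 0.9157 = 0.01923
  45–49: 5 × 0.1/1000 × 0.9006 = 0.00045
Sum = 3.13021
NRR = 0.490 × 3.13021 = 1.53380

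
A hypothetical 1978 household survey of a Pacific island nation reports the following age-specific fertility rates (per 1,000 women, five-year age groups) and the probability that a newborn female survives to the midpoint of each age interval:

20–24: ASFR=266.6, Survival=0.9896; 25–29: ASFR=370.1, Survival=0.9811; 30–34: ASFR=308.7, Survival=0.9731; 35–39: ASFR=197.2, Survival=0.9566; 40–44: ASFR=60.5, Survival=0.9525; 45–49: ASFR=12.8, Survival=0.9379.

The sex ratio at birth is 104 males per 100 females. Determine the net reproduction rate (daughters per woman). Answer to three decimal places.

2.906

Proportion female at birth = 100 / (100 + 104) = 0.49020.
Survival-weighted fertility by age (5·fₓ·Sₓ):
  20–24: 5 × 266.6/1000 × 0.9896 = 1.31914
  25–29: 5 × 370.1/1000 × 0.9811 = 1.81553
  30–34: 5 × 308.7/1000 × 0.9731 = 1.50198
  35–39: 5 × 197.2/1000 × 0.9566 = 0.94321
  40–44: 5 × 60.5/1000 × 0.9525 = 0.28813
  45–49: 5 × 12.8/1000 × 0.9379 = 0.06003
Sum = 5.92802
NRR = 0.49020 × 5.92802 = 2.90592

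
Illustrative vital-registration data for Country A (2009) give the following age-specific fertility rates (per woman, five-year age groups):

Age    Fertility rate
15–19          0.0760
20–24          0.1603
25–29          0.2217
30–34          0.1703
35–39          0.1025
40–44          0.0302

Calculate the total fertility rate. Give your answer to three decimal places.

Sum of ASFRs = 0.0760 + 0.1603 + 0.2217 + 0.1703 + 0.1025 + 0.0302 = 0.7610
TFR = 5 × 0.7610 = 3.805

3.805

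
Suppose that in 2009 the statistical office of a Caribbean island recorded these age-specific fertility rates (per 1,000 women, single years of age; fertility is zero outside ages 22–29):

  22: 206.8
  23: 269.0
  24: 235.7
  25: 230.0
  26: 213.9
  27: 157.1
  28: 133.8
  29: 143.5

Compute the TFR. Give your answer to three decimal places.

1.590

Sum of ASFRs = 206.8 + 269.0 + 235.7 + 230.0 + 213.9 + 157.1 + 133.8 + 143.5 = 1589.8
TFR = 1589.8 / 1000 = 1.5898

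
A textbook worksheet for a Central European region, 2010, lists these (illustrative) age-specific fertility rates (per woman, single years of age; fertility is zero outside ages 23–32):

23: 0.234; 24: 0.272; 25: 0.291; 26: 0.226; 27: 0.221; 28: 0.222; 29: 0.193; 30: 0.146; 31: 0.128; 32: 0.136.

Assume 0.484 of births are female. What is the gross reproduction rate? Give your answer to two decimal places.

Proportion female at birth = 0.484.
Sum of ASFRs = 0.234 + 0.272 + 0.291 + 0.226 + 0.221 + 0.222 + 0.193 + 0.146 + 0.128 + 0.136 = 2.069
TFR = 2.069
GRR = 0.484 × 2.069 = 1.00140

1.00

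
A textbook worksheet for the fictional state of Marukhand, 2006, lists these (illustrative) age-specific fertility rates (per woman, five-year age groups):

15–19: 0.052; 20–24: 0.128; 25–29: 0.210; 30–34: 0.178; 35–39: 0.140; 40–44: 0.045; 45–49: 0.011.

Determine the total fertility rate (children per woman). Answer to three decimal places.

Sum of ASFRs = 0.052 + 0.128 + 0.210 + 0.178 + 0.140 + 0.045 + 0.011 = 0.764
TFR = 5 × 0.764 = 3.82

3.820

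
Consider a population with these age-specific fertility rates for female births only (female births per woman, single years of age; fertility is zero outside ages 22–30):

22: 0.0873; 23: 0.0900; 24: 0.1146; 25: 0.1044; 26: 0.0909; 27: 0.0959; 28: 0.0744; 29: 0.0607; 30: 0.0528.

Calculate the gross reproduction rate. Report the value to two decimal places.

0.77

Sum of female ASFRs = 0.0873 + 0.0900 + 0.1146 + 0.1044 + 0.0909 + 0.0959 + 0.0744 + 0.0607 + 0.0528 = 0.7710
GRR = 0.771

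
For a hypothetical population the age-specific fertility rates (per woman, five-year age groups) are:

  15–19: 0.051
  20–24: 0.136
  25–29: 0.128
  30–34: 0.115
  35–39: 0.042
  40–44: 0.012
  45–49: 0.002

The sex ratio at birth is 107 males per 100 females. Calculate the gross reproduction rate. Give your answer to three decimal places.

Proportion female at birth = 100 / (100 + 107) = 0.48309.
Sum of ASFRs = 0.051 + 0.136 + 0.128 + 0.115 + 0.042 + 0.012 + 0.002 = 0.486
TFR = 5 × 0.486 = 2.43
GRR = 0.48309 × 2.43 = 1.17391

1.174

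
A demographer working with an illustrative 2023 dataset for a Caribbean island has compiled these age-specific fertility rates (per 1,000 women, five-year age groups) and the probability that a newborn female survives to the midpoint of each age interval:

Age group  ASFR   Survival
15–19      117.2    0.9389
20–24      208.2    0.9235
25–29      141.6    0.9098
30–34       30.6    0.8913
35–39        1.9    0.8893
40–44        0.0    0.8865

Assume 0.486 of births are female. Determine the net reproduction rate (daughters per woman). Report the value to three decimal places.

1.118

Proportion female at birth = 0.486.
Weighting each age-specific rate by interval width and survival:
  15–19: 5 × 117.2/1000 × 0.9389 = 0.55020
  20–24: 5 × 208.2/1000 × 0.9235 = 0.96136
  25–29: 5 × 141.6/1000 × 0.9098 = 0.64414
  30–34: 5 × 30.6/1000 × 0.8913 = 0.13637
  35–39: 5 × 1.9/1000 × 0.8893 = 0.00845
  40–44: 5 × 0.0/1000 × 0.8865 = 0.00000
Sum = 2.30052
NRR = 0.486 × 2.30052 = 1.11805
With NRR above 1 the population is above replacement fertility.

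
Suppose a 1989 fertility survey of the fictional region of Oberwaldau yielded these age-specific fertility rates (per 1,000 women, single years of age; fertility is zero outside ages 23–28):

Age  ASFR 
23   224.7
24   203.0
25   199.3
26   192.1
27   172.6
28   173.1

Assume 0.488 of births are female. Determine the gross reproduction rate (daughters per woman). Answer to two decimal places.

0.57

Proportion female at birth = 0.488.
Sum of ASFRs = 224.7 + 203.0 + 199.3 + 192.1 + 172.6 + 173.1 = 1164.8
TFR = 1164.8 / 1000 = 1.1648
GRR = 0.488 × 1.1648 = 0.56842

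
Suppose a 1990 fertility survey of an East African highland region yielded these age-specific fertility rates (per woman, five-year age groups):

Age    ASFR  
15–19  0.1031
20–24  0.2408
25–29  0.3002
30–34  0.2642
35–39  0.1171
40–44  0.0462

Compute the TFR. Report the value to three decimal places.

Sum of ASFRs = 0.1031 + 0.2408 + 0.3002 + 0.2642 + 0.1171 + 0.0462 = 1.0716
TFR = 5 × 1.0716 = 5.358

5.358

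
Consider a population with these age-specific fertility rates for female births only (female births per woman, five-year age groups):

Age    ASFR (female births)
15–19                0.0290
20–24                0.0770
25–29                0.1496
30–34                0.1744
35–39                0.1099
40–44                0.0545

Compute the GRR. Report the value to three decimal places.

Sum of female ASFRs = 0.0290 + 0.0770 + 0.1496 + 0.1744 + 0.1099 + 0.0545 = 0.5944
GRR = 5 × 0.5944 = 2.972

2.972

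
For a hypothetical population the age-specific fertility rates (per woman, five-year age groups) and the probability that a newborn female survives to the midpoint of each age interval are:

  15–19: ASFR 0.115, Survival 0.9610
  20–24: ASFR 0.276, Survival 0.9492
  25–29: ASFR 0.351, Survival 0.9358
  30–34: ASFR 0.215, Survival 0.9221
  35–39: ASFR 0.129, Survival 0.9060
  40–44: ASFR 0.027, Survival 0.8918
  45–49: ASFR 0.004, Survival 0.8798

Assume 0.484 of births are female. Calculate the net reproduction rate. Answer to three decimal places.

2.526

Proportion female at birth = 0.484.
Weighting each age-specific rate by interval width and survival:
  15–19: 5 × 0.115 × 0.9610 = 0.55258
  20–24: 5 × 0.276 × 0.9492 = 1.30990
  25–29: 5 × 0.351 × 0.9358 = 1.64233
  30–34: 5 × 0.215 × 0.9221 = 0.99126
  35–39: 5 × 0.129 × 0.9060 = 0.58437
  40–44: 5 × 0.027 × 0.8918 = 0.12039
  45–49: 5 × 0.004 × 0.8798 = 0.01760
Sum = 5.21843
NRR = 0.484 × 5.21843 = 2.52572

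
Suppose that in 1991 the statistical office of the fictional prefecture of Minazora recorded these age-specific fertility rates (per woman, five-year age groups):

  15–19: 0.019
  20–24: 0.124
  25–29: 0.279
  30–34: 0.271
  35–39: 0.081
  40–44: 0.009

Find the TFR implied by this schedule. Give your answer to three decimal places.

3.915

Sum of ASFRs = 0.019 + 0.124 + 0.279 + 0.271 + 0.081 + 0.009 = 0.783
TFR = 5 × 0.783 = 3.915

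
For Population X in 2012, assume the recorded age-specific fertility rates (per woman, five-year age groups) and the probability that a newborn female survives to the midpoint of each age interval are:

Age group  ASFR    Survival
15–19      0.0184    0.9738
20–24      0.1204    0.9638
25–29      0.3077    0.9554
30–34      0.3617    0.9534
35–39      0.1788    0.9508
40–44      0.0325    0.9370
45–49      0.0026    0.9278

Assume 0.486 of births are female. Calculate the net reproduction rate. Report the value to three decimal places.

Proportion female at birth = 0.486.
Per-age-group product (5 × ASFR × survival probability):
  15–19: 5 × 0.0184 × 0.9738 = 0.08959
  20–24: 5 × 0.1204 × 0.9638 = 0.58021
  25–29: 5 × 0.3077 × 0.9554 = 1.46988
  30–34: 5 × 0.3617 × 0.9534 = 1.72422
  35–39: 5 × 0.1788 × 0.9508 = 0.85002
  40–44: 5 × 0.0325 × 0.9370 = 0.15226
  45–49: 5 × 0.0026 × 0.9278 = 0.01206
Sum = 4.87824
NRR = 0.486 × 4.87824 = 2.37082

2.371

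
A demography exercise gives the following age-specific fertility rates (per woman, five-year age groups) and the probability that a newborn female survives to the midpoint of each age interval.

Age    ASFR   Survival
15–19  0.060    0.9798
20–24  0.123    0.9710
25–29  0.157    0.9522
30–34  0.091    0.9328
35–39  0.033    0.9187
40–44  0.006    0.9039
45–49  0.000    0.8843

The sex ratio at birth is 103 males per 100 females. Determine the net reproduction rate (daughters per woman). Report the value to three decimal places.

Proportion female at birth = 100 / (100 + 103) = 0.49261.
Each age group contributes 5 × ASFR × survival:
  15–19: 5 × 0.060 × 0.9798 = 0.29394
  20–24: 5 × 0.123 × 0.9710 = 0.59717
  25–29: 5 × 0.157 × 0.9522 = 0.74748
  30–34: 5 × 0.091 × 0.9328 = 0.42442
  35–39: 5 × 0.033 × 0.9187 = 0.15159
  40–44: 5 × 0.006 × 0.9039 = 0.02712
  45–49: 5 × 0.000 × 0.8843 = 0.00000
Sum = 2.24172
NRR = 0.49261 × 2.24172 = 1.10429

1.104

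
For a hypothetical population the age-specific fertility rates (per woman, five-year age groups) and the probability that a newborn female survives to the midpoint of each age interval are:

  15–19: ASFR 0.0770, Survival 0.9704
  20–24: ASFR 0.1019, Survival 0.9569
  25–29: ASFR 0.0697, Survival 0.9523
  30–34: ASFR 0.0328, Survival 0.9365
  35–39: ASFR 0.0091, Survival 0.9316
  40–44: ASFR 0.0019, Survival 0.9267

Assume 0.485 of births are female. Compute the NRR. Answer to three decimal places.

0.678

Proportion female at birth = 0.485.
Each age group contributes 5 × ASFR × survival:
  15–19: 5 × 0.0770 × 0.9704 = 0.37360
  20–24: 5 × 0.1019 × 0.9569 = 0.48754
  25–29: 5 × 0.0697 × 0.9523 = 0.33188
  30–34: 5 × 0.0328 × 0.9365 = 0.15359
  35–39: 5 × 0.0091 × 0.9316 = 0.04239
  40–44: 5 × 0.0019 × 0.9267 = 0.00880
Sum = 1.39780
NRR = 0.485 × 1.39780 = 0.67793
With NRR below 1 the population is below replacement fertility.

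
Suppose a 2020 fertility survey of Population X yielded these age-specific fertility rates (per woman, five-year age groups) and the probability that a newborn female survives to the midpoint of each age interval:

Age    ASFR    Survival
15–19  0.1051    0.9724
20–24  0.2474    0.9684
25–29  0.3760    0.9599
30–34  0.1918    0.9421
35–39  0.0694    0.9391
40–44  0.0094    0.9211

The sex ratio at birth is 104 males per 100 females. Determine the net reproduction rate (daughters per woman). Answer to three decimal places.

Proportion female at birth = 100 / (100 + 104) = 0.49020.
Each age group contributes 5 × ASFR × survival:
  15–19: 5 × 0.1051 × 0.9724 = 0.51100
  20–24: 5 × 0.2474 × 0.9684 = 1.19791
  25–29: 5 × 0.3760 × 0.9599 = 1.80461
  30–34: 5 × 0.1918 × 0.9421 = 0.90347
  35–39: 5 × 0.0694 × 0.9391 = 0.32587
  40–44: 5 × 0.0094 × 0.9211 = 0.04329
Sum = 4.78615
NRR = 0.49020 × 4.78615 = 2.34617

2.346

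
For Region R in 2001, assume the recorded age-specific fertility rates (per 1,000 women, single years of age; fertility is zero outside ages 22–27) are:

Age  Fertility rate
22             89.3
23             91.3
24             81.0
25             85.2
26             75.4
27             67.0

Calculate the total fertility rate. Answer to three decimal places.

0.489

Sum of ASFRs = 89.3 + 91.3 + 81.0 + 85.2 + 75.4 + 67.0 = 489.2
TFR = 489.2 / 1000 = 0.4892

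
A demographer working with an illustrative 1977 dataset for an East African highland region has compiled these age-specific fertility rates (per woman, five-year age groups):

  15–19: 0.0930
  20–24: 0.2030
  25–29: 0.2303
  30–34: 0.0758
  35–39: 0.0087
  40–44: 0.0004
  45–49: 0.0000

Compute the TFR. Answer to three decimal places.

3.056

Sum of ASFRs = 0.0930 + 0.2030 + 0.2303 + 0.0758 + 0.0087 + 0.0004 + 0.0000 = 0.6112
TFR = 5 × 0.6112 = 3.056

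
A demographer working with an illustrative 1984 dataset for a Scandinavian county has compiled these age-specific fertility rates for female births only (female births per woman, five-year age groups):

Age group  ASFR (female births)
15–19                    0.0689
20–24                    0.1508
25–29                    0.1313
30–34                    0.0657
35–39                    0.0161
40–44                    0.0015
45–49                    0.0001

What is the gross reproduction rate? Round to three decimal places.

2.172

Sum of female ASFRs = 0.0689 + 0.1508 + 0.1313 + 0.0657 + 0.0161 + 0.0015 + 0.0001 = 0.4344
GRR = 5 × 0.4344 = 2.172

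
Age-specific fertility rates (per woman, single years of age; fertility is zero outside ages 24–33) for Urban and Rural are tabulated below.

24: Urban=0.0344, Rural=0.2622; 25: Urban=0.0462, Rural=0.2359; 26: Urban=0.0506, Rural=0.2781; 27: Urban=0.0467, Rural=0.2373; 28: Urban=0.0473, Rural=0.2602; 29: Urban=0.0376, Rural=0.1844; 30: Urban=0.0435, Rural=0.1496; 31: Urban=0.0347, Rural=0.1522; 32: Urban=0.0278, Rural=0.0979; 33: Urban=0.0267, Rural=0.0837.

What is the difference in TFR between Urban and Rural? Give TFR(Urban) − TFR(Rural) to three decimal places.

-1.546

Urban:
  Sum of ASFRs = 0.0344 + 0.0462 + 0.0506 + 0.0467 + 0.0473 + 0.0376 + 0.0435 + 0.0347 + 0.0278 + 0.0267 = 0.3955
  TFR = 0.3955
Rural:
  Sum of ASFRs = 0.2622 + 0.2359 + 0.2781 + 0.2373 + 0.2602 + 0.1844 + 0.1496 + 0.1522 + 0.0979 + 0.0837 = 1.9415
  TFR = 1.9415
Difference = 0.3955 − 1.9415 = -1.546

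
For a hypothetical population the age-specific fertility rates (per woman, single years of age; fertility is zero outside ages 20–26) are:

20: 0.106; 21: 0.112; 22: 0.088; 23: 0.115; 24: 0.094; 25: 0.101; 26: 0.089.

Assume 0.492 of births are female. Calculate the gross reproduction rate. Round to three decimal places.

Proportion female at birth = 0.492.
Sum of ASFRs = 0.106 + 0.112 + 0.088 + 0.115 + 0.094 + 0.101 + 0.089 = 0.705
TFR = 0.705
GRR = 0.492 × 0.705 = 0.34686

0.347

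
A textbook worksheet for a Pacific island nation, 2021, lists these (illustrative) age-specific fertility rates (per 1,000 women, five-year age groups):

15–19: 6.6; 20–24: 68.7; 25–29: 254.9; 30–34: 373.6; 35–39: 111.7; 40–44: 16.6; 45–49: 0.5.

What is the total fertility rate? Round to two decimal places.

Sum of ASFRs = 6.6 + 68.7 + 254.9 + 373.6 + 111.7 + 16.6 + 0.5 = 832.6
TFR = 5 × 832.6 / 1000 = 4.163

4.16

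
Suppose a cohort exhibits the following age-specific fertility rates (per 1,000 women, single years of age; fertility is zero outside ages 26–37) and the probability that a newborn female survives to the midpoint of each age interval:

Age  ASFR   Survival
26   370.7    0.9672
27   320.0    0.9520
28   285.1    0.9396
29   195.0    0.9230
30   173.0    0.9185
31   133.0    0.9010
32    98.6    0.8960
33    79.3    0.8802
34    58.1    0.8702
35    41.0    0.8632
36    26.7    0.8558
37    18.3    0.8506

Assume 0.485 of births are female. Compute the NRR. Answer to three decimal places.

0.811

Proportion female at birth = 0.485.
Weighting each age-specific rate by interval width and survival:
  26: 1 × 370.7/1000 × 0.9672 = 0.35854
  27: 1 × 320.0/1000 × 0.9520 = 0.30464
  28: 1 × 285.1/1000 × 0.9396 = 0.26788
  29: 1 × 195.0/1000 × 0.9230 = 0.17999
  30: 1 × 173.0/1000 × 0.9185 = 0.15890
  31: 1 × 133.0/1000 × 0.9010 = 0.11983
  32: 1 × 98.6/1000 × 0.8960 = 0.08835
  33: 1 × 79.3/1000 × 0.8802 = 0.06980
  34: 1 × 58.1/1000 × 0.8702 = 0.05056
  35: 1 × 41.0/1000 × 0.8632 = 0.03539
  36: 1 × 26.7/1000 × 0.8558 = 0.02285
  37: 1 × 18.3/1000 × 0.8506 = 0.01557
Sum = 1.67230
NRR = 0.485 × 1.67230 = 0.81107
An NRR under 1 implies long-run decline under these rates.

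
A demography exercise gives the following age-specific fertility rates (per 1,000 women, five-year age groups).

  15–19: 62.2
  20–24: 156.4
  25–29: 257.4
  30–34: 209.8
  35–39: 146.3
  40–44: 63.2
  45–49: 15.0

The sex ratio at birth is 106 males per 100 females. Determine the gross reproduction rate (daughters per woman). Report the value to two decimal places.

Proportion female at birth = 100 / (100 + 106) = 0.48544.
Sum of ASFRs = 62.2 + 156.4 + 257.4 + 209.8 + 146.3 + 63.2 + 15.0 = 910.3
TFR = 5 × 910.3 / 1000 = 4.5515
GRR = 0.48544 × 4.5515 = 2.20948

2.21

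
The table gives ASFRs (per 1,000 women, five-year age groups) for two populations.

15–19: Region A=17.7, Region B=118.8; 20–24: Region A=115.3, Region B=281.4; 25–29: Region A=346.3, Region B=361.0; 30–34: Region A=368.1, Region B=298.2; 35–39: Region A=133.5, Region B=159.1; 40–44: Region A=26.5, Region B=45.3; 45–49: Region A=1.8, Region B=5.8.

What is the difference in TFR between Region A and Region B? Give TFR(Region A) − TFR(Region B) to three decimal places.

Region A:
  Sum of ASFRs = 17.7 + 115.3 + 346.3 + 368.1 + 133.5 + 26.5 + 1.8 = 1009.2
  TFR = 5 × 1009.2 / 1000 = 5.046
Region B:
  Sum of ASFRs = 118.8 + 281.4 + 361.0 + 298.2 + 159.1 + 45.3 + 5.8 = 1269.6
  TFR = 5 × 1269.6 / 1000 = 6.348
Difference = 5.046 − 6.348 = -1.302

-1.302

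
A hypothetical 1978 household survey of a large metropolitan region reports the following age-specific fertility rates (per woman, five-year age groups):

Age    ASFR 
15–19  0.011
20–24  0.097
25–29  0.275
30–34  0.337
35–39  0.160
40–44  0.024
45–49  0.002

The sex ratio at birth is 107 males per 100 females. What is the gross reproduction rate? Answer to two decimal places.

Proportion female at birth = 100 / (100 + 107) = 0.48309.
Sum of ASFRs = 0.011 + 0.097 + 0.275 + 0.337 + 0.160 + 0.024 + 0.002 = 0.906
TFR = 5 × 0.906 = 4.53
GRR = 0.48309 × 4.53 = 2.18840

2.19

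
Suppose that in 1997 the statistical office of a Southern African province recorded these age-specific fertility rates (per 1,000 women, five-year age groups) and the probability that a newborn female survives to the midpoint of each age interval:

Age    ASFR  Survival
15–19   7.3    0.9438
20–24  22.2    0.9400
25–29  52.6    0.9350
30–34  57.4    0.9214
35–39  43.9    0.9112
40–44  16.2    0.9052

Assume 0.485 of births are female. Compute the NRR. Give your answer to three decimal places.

Proportion female at birth = 0.485.
Weighting each age-specific rate by interval width and survival:
  15–19: 5 × 7.3/1000 × 0.9438 = 0.03445
  20–24: 5 × 22.2/1000 × 0.9400 = 0.10434
  25–29: 5 × 52.6/1000 × 0.9350 = 0.24591
  30–34: 5 × 57.4/1000 × 0.9214 = 0.26444
  35–39: 5 × 43.9/1000 × 0.9112 = 0.20001
  40–44: 5 × 16.2/1000 × 0.9052 = 0.07332
Sum = 0.92247
NRR = 0.485 × 0.92247 = 0.44740

0.447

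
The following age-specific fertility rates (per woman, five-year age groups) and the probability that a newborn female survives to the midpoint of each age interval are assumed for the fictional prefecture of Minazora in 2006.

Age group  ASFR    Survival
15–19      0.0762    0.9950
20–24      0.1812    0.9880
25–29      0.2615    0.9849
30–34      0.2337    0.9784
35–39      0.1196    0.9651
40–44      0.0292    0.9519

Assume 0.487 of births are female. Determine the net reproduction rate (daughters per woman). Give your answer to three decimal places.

Proportion female at birth = 0.487.
Survival-weighted fertility by age (5·fₓ·Sₓ):
  15–19: 5 × 0.0762 × 0.9950 = 0.37910
  20–24: 5 × 0.1812 × 0.9880 = 0.89513
  25–29: 5 × 0.2615 × 0.9849 = 1.28776
  30–34: 5 × 0.2337 × 0.9784 = 1.14326
  35–39: 5 × 0.1196 × 0.9651 = 0.57713
  40–44: 5 × 0.0292 × 0.9519 = 0.13898
Sum = 4.42136
NRR = 0.487 × 4.42136 = 2.15320

2.153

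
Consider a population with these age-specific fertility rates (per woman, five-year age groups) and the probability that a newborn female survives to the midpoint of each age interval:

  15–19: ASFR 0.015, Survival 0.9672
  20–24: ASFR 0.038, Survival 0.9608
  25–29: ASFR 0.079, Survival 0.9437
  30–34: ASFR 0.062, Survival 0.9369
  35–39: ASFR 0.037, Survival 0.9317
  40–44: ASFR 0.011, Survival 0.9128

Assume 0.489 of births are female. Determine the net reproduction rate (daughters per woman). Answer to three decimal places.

0.558

Proportion female at birth = 0.489.
Each age group contributes 5 × ASFR × survival:
  15–19: 5 × 0.015 × 0.9672 = 0.07254
  20–24: 5 × 0.038 × 0.9608 = 0.18255
  25–29: 5 × 0.079 × 0.9437 = 0.37276
  30–34: 5 × 0.062 × 0.9369 = 0.29044
  35–39: 5 × 0.037 × 0.9317 = 0.17236
  40–44: 5 × 0.011 × 0.9128 = 0.05020
Sum = 1.14085
NRR = 0.489 × 1.14085 = 0.55788
An NRR under 1 implies long-run decline under these rates.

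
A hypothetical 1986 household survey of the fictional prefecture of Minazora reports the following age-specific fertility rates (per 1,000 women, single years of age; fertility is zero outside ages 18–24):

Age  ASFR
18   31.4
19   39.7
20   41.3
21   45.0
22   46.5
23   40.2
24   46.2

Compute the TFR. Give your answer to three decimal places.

Sum of ASFRs = 31.4 + 39.7 + 41.3 + 45.0 + 46.5 + 40.2 + 46.2 = 290.3
TFR = 290.3 / 1000 = 0.2903

0.290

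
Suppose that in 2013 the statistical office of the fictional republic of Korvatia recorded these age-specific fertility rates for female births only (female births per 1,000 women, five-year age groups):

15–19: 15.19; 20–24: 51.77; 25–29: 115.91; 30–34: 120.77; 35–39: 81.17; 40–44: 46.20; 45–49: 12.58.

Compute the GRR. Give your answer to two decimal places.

Sum of female ASFRs = 15.19 + 51.77 + 115.91 + 120.77 + 81.17 + 46.20 + 12.58 = 443.59
GRR = 5 × 443.59 / 1000 = 2.21795

2.22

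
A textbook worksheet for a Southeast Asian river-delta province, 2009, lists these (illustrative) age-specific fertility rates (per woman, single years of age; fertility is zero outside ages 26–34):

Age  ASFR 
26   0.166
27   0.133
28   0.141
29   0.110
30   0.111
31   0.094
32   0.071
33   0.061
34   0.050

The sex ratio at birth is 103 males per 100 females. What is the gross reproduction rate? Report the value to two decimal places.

0.46

Proportion female at birth = 100 / (100 + 103) = 0.49261.
Sum of ASFRs = 0.166 + 0.133 + 0.141 + 0.110 + 0.111 + 0.094 + 0.071 + 0.061 + 0.050 = 0.937
TFR = 0.937
GRR = 0.49261 × 0.937 = 0.46158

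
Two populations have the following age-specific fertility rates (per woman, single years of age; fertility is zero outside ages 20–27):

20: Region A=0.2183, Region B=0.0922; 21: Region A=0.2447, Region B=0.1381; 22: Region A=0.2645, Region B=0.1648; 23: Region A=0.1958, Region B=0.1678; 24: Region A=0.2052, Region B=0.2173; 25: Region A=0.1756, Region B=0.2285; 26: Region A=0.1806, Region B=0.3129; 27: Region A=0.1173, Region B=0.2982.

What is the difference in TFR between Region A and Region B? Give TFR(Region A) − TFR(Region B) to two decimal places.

-0.02

Region A:
  Sum of ASFRs = 0.2183 + 0.2447 + 0.2645 + 0.1958 + 0.2052 + 0.1756 + 0.1806 + 0.1173 = 1.6020
  TFR = 1.602
Region B:
  Sum of ASFRs = 0.0922 + 0.1381 + 0.1648 + 0.1678 + 0.2173 + 0.2285 + 0.3129 + 0.2982 = 1.6198
  TFR = 1.6198
Difference = 1.602 − 1.6198 = -0.0178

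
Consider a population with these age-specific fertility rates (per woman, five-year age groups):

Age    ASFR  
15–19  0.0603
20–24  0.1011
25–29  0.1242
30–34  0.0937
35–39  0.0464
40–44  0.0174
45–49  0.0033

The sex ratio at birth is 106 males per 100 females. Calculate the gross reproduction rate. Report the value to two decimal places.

Proportion female at birth = 100 / (100 + 106) = 0.48544.
Sum of ASFRs = 0.0603 + 0.1011 + 0.1242 + 0.0937 + 0.0464 + 0.0174 + 0.0033 = 0.4464
TFR = 5 × 0.4464 = 2.232
GRR = 0.48544 × 2.232 = 1.08350

1.08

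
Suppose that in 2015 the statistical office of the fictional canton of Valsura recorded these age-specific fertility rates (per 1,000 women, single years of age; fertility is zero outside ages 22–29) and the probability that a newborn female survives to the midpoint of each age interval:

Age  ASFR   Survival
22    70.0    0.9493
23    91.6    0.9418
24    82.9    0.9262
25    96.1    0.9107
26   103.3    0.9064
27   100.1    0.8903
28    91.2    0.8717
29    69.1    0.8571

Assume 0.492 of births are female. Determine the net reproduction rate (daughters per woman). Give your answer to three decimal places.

0.314

Proportion female at birth = 0.492.
Weighting each age-specific rate by interval width and survival:
  22: 1 × 70.0/1000 × 0.9493 = 0.06645
  23: 1 × 91.6/1000 × 0.9418 = 0.08627
  24: 1 × 82.9/1000 × 0.9262 = 0.07678
  25: 1 × 96.1/1000 × 0.9107 = 0.08752
  26: 1 × 103.3/1000 × 0.9064 = 0.09363
  27: 1 × 100.1/1000 × 0.8903 = 0.08912
  28: 1 × 91.2/1000 × 0.8717 = 0.07950
  29: 1 × 69.1/1000 × 0.8571 = 0.05923
Sum = 0.63850
NRR = 0.492 × 0.63850 = 0.31414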